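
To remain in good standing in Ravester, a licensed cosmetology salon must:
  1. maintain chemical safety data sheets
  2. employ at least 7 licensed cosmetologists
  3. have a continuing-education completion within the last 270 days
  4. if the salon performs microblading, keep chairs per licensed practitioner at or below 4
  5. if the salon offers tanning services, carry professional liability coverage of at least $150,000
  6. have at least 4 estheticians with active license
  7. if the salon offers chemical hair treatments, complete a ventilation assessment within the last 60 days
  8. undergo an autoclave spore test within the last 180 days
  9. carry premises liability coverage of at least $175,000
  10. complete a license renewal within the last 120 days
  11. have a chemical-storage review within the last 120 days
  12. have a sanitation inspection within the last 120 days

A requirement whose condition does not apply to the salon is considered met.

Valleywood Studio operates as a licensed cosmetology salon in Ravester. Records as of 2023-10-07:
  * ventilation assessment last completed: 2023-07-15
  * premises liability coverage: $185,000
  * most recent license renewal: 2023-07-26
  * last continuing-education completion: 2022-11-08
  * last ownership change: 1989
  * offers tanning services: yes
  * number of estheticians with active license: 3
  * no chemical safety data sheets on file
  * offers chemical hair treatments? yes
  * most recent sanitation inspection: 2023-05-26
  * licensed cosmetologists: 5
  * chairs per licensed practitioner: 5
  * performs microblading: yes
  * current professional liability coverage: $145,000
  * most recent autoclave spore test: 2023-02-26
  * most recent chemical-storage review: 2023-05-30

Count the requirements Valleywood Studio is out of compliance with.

1. chemical safety data sheets absent → not met
2. licensed cosmetologists 5 < 7 → not met
3. continuing-education completion 333 days ago vs limit 270 → not met
4. condition 'performs microblading' holds; chairs per licensed practitioner 5 > 4 → not met
5. condition 'offers tanning services' holds; professional liability coverage $145,000 < $150,000 → not met
6. estheticians with active license 3 < 4 → not met
7. condition 'offers chemical hair treatments' holds; ventilation assessment 84 days ago vs limit 60 → not met
8. autoclave spore test 223 days ago vs limit 180 → not met
9. premises liability coverage $185,000 ≥ $175,000 → met
10. license renewal 73 days ago vs limit 120 → met
11. chemical-storage review 130 days ago vs limit 120 → not met
12. sanitation inspection 134 days ago vs limit 120 → not met
Not met: 10 of 12

10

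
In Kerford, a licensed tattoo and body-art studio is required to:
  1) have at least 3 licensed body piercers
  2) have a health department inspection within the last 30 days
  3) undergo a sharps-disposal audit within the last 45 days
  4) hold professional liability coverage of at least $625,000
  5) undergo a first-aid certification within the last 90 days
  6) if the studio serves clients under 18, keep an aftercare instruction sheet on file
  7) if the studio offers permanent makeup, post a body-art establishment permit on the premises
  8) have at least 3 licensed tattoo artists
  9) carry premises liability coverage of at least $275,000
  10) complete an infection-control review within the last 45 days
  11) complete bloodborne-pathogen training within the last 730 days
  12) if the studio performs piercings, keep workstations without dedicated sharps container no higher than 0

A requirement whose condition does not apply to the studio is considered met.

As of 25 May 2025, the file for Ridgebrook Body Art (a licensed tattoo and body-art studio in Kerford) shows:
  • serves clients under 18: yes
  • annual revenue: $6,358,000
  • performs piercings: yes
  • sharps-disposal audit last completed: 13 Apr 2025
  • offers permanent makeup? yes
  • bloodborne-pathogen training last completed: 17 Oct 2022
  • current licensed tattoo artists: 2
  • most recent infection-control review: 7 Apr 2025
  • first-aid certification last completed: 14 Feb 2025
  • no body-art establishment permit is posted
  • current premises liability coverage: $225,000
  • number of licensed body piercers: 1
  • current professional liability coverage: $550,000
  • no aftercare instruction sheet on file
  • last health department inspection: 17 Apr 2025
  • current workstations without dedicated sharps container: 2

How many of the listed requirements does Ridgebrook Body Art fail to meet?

11

1. licensed body piercers 1 < 3 → not met
2. health department inspection 38 days ago vs limit 30 → not met
3. sharps-disposal audit 42 days ago vs limit 45 → met
4. professional liability coverage $550,000 < $625,000 → not met
5. first-aid certification 100 days ago vs limit 90 → not met
6. condition 'serves clients under 18' holds; aftercare instruction sheet absent → not met
7. condition 'offers permanent makeup' holds; body-art establishment permit absent → not met
8. licensed tattoo artists 2 < 3 → not met
9. premises liability coverage $225,000 < $275,000 → not met
10. infection-control review 48 days ago vs limit 45 → not met
11. bloodborne-pathogen training 951 days ago vs limit 730 → not met
12. condition 'performs piercings' holds; workstations without dedicated sharps container 2 > 0 → not met
Not met: 11 of 12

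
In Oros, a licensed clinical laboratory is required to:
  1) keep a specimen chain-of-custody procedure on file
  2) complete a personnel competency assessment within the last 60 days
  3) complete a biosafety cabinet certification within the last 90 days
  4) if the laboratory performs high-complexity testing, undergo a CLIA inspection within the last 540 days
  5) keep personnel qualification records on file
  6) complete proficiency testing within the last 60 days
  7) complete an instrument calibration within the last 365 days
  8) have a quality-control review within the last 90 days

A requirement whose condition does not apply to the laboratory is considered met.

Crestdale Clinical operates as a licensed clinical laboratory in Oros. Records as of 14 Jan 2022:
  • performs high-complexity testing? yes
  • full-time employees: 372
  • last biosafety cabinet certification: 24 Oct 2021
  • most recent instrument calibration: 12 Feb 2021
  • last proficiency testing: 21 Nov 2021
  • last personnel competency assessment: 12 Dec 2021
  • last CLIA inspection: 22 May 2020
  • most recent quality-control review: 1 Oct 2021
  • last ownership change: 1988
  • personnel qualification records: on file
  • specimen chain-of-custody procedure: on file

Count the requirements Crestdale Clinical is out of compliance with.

2

1. specimen chain-of-custody procedure present → met
2. personnel competency assessment 33 days ago vs limit 60 → met
3. biosafety cabinet certification 82 days ago vs limit 90 → met
4. condition 'performs high-complexity testing' holds; CLIA inspection 602 days ago vs limit 540 → not met
5. personnel qualification records present → met
6. proficiency testing 54 days ago vs limit 60 → met
7. instrument calibration 336 days ago vs limit 365 → met
8. quality-control review 105 days ago vs limit 90 → not met
Not met: 2 of 8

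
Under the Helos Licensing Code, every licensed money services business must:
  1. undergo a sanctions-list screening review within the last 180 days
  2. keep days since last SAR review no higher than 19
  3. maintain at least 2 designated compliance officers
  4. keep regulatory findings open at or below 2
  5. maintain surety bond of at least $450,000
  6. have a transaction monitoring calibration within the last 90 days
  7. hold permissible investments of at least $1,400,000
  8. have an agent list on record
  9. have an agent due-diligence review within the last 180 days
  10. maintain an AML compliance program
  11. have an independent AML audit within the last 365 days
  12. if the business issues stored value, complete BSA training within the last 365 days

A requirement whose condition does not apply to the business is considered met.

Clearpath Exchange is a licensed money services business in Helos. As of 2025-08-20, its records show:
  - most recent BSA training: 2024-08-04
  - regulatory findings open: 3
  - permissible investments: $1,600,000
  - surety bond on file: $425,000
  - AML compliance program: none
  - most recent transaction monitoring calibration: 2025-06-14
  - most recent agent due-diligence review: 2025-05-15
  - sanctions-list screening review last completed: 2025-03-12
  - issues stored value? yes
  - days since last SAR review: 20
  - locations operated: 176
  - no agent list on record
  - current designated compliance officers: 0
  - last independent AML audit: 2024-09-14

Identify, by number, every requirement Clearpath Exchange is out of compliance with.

2, 3, 4, 5, 8, 10, 12

1. sanctions-list screening review 161 days ago vs limit 180 → met
2. days since last SAR review 20 > 19 → not met
3. designated compliance officers 0 < 2 → not met
4. regulatory findings open 3 > 2 → not met
5. surety bond $425,000 < $450,000 → not met
6. transaction monitoring calibration 67 days ago vs limit 90 → met
7. permissible investments $1,600,000 ≥ $1,400,000 → met
8. agent list absent → not met
9. agent due-diligence review 97 days ago vs limit 180 → met
10. AML compliance program absent → not met
11. independent AML audit 340 days ago vs limit 365 → met
12. condition 'issues stored value' holds; BSA training 381 days ago vs limit 365 → not met
Not met: 2, 3, 4, 5, 8, 10, 12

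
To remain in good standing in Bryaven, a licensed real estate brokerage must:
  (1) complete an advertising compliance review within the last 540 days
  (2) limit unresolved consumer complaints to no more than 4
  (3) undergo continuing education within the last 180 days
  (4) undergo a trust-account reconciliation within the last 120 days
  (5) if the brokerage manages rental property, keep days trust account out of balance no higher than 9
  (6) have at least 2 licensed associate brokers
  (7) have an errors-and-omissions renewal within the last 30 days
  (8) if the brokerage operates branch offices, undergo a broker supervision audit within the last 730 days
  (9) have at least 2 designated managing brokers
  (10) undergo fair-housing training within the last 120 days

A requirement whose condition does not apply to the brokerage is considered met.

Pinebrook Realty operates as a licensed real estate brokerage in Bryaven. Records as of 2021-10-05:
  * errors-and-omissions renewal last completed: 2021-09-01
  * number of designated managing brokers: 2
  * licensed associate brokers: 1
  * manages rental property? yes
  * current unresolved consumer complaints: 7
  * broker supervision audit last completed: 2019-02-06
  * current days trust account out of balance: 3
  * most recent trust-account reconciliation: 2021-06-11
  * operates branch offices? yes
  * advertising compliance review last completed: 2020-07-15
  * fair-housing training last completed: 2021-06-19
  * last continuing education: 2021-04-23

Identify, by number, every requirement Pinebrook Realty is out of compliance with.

2, 6, 7, 8

1. advertising compliance review 447 days ago vs limit 540 → met
2. unresolved consumer complaints 7 > 4 → not met
3. continuing education 165 days ago vs limit 180 → met
4. trust-account reconciliation 116 days ago vs limit 120 → met
5. condition 'manages rental property' holds; days trust account out of balance 3 ≤ 9 → met
6. licensed associate brokers 1 < 2 → not met
7. errors-and-omissions renewal 34 days ago vs limit 30 → not met
8. condition 'operates branch offices' holds; broker supervision audit 972 days ago vs limit 730 → not met
9. designated managing brokers 2 ≥ 2 → met
10. fair-housing training 108 days ago vs limit 120 → met
Not met: 2, 6, 7, 8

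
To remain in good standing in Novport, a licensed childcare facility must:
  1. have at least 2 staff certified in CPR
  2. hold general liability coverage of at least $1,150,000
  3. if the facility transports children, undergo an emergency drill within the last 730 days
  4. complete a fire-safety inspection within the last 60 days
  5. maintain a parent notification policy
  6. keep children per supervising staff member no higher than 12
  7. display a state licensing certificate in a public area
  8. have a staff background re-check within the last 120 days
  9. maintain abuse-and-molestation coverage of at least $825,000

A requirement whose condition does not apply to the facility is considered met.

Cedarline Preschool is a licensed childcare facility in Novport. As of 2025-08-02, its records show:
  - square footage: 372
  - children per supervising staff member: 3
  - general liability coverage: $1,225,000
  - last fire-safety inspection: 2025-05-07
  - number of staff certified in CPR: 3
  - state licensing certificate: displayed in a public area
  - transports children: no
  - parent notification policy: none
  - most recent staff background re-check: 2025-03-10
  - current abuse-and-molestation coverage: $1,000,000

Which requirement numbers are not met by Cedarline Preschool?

4, 5, 8

1. staff certified in CPR 3 ≥ 2 → met
2. general liability coverage $1,225,000 ≥ $1,150,000 → met
3. condition 'transports children' does not hold → requirement n/a → met
4. fire-safety inspection 87 days ago vs limit 60 → not met
5. parent notification policy absent → not met
6. children per supervising staff member 3 ≤ 12 → met
7. state licensing certificate present → met
8. staff background re-check 145 days ago vs limit 120 → not met
9. abuse-and-molestation coverage $1,000,000 ≥ $825,000 → met
Not met: 4, 5, 8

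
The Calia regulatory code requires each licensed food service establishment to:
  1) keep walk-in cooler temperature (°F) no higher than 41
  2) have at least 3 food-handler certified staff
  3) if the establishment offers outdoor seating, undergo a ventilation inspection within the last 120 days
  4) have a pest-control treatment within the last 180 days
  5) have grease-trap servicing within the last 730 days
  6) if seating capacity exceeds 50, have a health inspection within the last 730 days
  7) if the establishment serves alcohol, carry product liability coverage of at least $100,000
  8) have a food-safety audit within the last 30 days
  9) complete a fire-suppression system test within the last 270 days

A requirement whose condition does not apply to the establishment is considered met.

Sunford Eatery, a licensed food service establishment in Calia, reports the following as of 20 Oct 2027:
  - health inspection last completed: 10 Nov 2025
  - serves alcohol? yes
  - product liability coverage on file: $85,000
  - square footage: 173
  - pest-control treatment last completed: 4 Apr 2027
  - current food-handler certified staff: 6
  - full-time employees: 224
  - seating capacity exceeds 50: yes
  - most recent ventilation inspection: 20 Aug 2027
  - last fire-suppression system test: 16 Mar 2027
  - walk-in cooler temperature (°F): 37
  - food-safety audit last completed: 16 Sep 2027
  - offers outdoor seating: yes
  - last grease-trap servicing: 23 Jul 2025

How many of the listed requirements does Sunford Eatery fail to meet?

4

1. walk-in cooler temperature (°F) 37 ≤ 41 → met
2. food-handler certified staff 6 ≥ 3 → met
3. condition 'offers outdoor seating' holds; ventilation inspection 61 days ago vs limit 120 → met
4. pest-control treatment 199 days ago vs limit 180 → not met
5. grease-trap servicing 819 days ago vs limit 730 → not met
6. condition 'seating capacity exceeds 50' holds; health inspection 709 days ago vs limit 730 → met
7. condition 'serves alcohol' holds; product liability coverage $85,000 < $100,000 → not met
8. food-safety audit 34 days ago vs limit 30 → not met
9. fire-suppression system test 218 days ago vs limit 270 → met
Not met: 4 of 9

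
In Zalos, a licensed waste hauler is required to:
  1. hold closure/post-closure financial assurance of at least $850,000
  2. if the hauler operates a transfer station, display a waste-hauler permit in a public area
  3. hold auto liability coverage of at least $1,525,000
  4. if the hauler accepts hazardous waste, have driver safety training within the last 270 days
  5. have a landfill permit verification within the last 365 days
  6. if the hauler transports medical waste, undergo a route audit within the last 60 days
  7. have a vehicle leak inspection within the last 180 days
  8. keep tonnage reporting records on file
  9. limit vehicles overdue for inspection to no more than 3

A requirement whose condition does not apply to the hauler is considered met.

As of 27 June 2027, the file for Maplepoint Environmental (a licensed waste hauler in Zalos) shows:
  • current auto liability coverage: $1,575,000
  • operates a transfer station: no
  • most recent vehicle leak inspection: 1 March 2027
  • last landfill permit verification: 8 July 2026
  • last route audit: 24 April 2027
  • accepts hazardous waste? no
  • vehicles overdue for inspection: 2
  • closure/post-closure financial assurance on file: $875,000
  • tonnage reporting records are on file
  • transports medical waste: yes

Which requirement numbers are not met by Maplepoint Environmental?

6

1. closure/post-closure financial assurance $875,000 ≥ $850,000 → met
2. condition 'operates a transfer station' does not hold → requirement n/a → met
3. auto liability coverage $1,575,000 ≥ $1,525,000 → met
4. condition 'accepts hazardous waste' does not hold → requirement n/a → met
5. landfill permit verification 354 days ago vs limit 365 → met
6. condition 'transports medical waste' holds; route audit 64 days ago vs limit 60 → not met
7. vehicle leak inspection 118 days ago vs limit 180 → met
8. tonnage reporting records present → met
9. vehicles overdue for inspection 2 ≤ 3 → met
Not met: 6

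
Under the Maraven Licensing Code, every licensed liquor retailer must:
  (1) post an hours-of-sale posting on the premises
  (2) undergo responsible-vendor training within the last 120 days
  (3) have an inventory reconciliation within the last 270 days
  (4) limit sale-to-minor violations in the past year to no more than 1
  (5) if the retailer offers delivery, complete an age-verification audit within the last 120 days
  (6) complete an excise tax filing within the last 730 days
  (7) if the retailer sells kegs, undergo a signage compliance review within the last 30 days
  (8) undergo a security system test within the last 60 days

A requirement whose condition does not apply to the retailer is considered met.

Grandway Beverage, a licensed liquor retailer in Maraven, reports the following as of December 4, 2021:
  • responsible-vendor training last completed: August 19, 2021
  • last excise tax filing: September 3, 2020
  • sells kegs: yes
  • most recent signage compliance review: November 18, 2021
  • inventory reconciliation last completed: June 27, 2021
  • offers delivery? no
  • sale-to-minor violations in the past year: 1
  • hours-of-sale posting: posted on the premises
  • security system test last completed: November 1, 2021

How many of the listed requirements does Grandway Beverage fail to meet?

0

1. hours-of-sale posting present → met
2. responsible-vendor training 107 days ago vs limit 120 → met
3. inventory reconciliation 160 days ago vs limit 270 → met
4. sale-to-minor violations in the past year 1 ≤ 1 → met
5. condition 'offers delivery' does not hold → requirement n/a → met
6. excise tax filing 457 days ago vs limit 730 → met
7. condition 'sells kegs' holds; signage compliance review 16 days ago vs limit 30 → met
8. security system test 33 days ago vs limit 60 → met
Not met: 0 of 8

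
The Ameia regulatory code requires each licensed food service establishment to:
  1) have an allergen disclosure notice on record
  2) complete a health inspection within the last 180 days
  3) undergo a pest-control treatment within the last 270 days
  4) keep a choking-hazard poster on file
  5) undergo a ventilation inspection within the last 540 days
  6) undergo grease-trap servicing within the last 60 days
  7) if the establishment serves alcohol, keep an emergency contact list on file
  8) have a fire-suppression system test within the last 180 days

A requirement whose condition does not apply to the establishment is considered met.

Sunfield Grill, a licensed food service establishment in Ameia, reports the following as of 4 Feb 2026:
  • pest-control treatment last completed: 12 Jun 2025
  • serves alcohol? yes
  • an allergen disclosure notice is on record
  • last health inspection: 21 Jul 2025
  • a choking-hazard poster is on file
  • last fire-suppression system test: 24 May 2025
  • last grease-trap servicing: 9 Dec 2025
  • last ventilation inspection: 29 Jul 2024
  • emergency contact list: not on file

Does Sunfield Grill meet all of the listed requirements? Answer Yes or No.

No

1. allergen disclosure notice present → met
2. health inspection 198 days ago vs limit 180 → not met
3. pest-control treatment 237 days ago vs limit 270 → met
4. choking-hazard poster present → met
5. ventilation inspection 555 days ago vs limit 540 → not met
6. grease-trap servicing 57 days ago vs limit 60 → met
7. condition 'serves alcohol' holds; emergency contact list absent → not met
8. fire-suppression system test 256 days ago vs limit 180 → not met
Not met: 2, 5, 7, 8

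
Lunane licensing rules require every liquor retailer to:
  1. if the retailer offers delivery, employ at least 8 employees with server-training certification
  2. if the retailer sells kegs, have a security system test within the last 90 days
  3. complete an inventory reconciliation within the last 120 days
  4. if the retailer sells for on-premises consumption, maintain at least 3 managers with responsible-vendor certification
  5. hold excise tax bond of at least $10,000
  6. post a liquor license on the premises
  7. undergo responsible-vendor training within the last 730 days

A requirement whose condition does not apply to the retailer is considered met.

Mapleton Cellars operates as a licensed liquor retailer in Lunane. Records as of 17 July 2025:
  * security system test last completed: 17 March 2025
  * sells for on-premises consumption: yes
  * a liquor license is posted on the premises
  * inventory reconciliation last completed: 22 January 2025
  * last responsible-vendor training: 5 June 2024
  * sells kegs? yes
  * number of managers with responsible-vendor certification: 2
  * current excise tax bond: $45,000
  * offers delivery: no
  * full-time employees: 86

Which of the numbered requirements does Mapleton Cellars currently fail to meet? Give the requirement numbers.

2, 3, 4

1. condition 'offers delivery' does not hold → requirement n/a → met
2. condition 'sells kegs' holds; security system test 122 days ago vs limit 90 → not met
3. inventory reconciliation 176 days ago vs limit 120 → not met
4. condition 'sells for on-premises consumption' holds; managers with responsible-vendor certification 2 < 3 → not met
5. excise tax bond $45,000 ≥ $10,000 → met
6. liquor license present → met
7. responsible-vendor training 407 days ago vs limit 730 → met
Not met: 2, 3, 4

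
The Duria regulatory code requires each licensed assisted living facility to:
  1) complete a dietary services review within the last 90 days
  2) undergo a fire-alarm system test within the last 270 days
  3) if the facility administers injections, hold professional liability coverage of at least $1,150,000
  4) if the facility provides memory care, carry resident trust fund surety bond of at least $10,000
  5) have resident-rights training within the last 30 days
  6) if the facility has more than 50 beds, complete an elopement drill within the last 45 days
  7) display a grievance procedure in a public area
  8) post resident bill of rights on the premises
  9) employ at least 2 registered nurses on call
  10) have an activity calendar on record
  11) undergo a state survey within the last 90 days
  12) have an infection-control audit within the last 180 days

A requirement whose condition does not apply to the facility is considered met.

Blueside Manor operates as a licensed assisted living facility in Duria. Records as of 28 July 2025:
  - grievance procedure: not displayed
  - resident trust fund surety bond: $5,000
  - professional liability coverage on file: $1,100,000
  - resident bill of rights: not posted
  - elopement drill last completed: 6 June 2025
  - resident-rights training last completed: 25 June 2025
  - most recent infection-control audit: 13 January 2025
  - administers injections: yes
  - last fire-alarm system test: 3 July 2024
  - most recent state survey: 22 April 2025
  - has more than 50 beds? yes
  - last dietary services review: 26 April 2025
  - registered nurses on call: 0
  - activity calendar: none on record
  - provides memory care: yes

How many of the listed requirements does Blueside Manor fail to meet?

1. dietary services review 93 days ago vs limit 90 → not met
2. fire-alarm system test 390 days ago vs limit 270 → not met
3. condition 'administers injections' holds; professional liability coverage $1,100,000 < $1,150,000 → not met
4. condition 'provides memory care' holds; resident trust fund surety bond $5,000 < $10,000 → not met
5. resident-rights training 33 days ago vs limit 30 → not met
6. condition 'has more than 50 beds' holds; elopement drill 52 days ago vs limit 45 → not met
7. grievance procedure absent → not met
8. resident bill of rights absent → not met
9. registered nurses on call 0 < 2 → not met
10. activity calendar absent → not met
11. state survey 97 days ago vs limit 90 → not met
12. infection-control audit 196 days ago vs limit 180 → not met
Not met: 12 of 12

12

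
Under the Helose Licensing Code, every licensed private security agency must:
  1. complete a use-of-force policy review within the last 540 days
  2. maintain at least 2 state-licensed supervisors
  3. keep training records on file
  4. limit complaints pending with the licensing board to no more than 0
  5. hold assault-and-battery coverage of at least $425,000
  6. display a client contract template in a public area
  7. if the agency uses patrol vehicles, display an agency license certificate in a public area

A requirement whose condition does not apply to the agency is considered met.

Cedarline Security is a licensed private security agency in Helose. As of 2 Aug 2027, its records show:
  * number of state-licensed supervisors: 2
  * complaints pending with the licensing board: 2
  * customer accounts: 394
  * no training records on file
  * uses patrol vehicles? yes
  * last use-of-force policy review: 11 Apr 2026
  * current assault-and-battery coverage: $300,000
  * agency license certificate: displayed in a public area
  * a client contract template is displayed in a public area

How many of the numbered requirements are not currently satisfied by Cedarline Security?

3

1. use-of-force policy review 478 days ago vs limit 540 → met
2. state-licensed supervisors 2 ≥ 2 → met
3. training records absent → not met
4. complaints pending with the licensing board 2 > 0 → not met
5. assault-and-battery coverage $300,000 < $425,000 → not met
6. client contract template present → met
7. condition 'uses patrol vehicles' holds; agency license certificate present → met
Not met: 3 of 7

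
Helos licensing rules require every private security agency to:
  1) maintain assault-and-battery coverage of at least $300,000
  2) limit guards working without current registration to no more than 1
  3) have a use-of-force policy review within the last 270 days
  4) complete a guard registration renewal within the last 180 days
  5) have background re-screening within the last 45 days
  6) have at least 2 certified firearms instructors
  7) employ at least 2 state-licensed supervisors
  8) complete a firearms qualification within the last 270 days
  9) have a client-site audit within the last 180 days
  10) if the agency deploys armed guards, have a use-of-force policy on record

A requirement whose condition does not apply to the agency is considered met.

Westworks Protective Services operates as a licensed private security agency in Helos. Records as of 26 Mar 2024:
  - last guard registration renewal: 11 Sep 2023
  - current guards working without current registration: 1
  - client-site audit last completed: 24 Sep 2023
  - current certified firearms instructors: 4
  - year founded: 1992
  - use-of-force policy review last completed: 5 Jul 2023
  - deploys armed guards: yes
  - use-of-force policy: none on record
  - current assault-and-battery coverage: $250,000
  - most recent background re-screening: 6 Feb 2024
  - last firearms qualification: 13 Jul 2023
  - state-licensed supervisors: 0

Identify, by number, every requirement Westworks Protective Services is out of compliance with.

1, 4, 5, 7, 9, 10

1. assault-and-battery coverage $250,000 < $300,000 → not met
2. guards working without current registration 1 ≤ 1 → met
3. use-of-force policy review 265 days ago vs limit 270 → met
4. guard registration renewal 197 days ago vs limit 180 → not met
5. background re-screening 49 days ago vs limit 45 → not met
6. certified firearms instructors 4 ≥ 2 → met
7. state-licensed supervisors 0 < 2 → not met
8. firearms qualification 257 days ago vs limit 270 → met
9. client-site audit 184 days ago vs limit 180 → not met
10. condition 'deploys armed guards' holds; use-of-force policy absent → not met
Not met: 1, 4, 5, 7, 9, 10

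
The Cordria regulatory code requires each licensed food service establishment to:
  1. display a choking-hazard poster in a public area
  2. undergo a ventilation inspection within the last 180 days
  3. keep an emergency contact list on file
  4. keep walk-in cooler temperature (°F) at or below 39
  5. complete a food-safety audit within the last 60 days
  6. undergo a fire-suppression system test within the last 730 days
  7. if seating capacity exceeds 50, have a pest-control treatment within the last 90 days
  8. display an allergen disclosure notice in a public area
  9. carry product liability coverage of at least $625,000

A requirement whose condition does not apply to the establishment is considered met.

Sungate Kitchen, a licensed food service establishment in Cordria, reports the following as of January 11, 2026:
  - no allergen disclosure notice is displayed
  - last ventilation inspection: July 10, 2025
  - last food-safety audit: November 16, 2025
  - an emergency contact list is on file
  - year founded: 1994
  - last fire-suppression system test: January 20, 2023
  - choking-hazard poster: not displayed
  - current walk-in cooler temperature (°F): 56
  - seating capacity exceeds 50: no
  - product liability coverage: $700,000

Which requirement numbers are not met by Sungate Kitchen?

1. choking-hazard poster absent → not met
2. ventilation inspection 185 days ago vs limit 180 → not met
3. emergency contact list present → met
4. walk-in cooler temperature (°F) 56 > 39 → not met
5. food-safety audit 56 days ago vs limit 60 → met
6. fire-suppression system test 1087 days ago vs limit 730 → not met
7. condition 'seating capacity exceeds 50' does not hold → requirement n/a → met
8. allergen disclosure notice absent → not met
9. product liability coverage $700,000 ≥ $625,000 → met
Not met: 1, 2, 4, 6, 8

1, 2, 4, 6, 8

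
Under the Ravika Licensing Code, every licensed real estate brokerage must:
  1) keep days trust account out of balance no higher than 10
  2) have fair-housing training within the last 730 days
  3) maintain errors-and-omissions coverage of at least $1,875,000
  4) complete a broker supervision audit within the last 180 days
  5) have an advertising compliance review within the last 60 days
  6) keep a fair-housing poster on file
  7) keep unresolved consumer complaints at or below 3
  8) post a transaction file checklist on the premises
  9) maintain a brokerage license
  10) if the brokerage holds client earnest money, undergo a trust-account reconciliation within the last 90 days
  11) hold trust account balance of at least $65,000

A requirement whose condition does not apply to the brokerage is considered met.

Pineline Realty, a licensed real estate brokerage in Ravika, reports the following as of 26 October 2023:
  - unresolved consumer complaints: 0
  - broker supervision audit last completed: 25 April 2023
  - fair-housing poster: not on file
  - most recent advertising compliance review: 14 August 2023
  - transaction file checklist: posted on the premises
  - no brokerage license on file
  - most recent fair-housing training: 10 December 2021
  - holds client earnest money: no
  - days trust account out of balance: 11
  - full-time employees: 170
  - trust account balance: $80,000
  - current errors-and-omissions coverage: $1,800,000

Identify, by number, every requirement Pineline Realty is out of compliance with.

1, 3, 4, 5, 6, 9

1. days trust account out of balance 11 > 10 → not met
2. fair-housing training 685 days ago vs limit 730 → met
3. errors-and-omissions coverage $1,800,000 < $1,875,000 → not met
4. broker supervision audit 184 days ago vs limit 180 → not met
5. advertising compliance review 73 days ago vs limit 60 → not met
6. fair-housing poster absent → not met
7. unresolved consumer complaints 0 ≤ 3 → met
8. transaction file checklist present → met
9. brokerage license absent → not met
10. condition 'holds client earnest money' does not hold → requirement n/a → met
11. trust account balance $80,000 ≥ $65,000 → met
Not met: 1, 3, 4, 5, 6, 9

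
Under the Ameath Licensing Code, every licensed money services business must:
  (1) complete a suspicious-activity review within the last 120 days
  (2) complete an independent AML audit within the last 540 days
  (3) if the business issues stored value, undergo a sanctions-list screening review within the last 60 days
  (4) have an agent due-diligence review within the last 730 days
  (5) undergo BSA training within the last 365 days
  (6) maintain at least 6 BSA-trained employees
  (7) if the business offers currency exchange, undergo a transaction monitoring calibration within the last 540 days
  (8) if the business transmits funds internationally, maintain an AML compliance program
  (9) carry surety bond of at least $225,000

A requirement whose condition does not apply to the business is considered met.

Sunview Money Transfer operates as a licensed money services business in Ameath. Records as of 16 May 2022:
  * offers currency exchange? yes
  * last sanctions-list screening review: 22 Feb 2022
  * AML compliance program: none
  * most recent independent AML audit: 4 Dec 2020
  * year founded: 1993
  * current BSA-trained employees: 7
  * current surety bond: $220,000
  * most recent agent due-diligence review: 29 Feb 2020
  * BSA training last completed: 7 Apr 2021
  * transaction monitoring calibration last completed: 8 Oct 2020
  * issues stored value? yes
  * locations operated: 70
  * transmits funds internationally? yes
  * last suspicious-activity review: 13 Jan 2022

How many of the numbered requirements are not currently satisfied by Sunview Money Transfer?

1. suspicious-activity review 123 days ago vs limit 120 → not met
2. independent AML audit 528 days ago vs limit 540 → met
3. condition 'issues stored value' holds; sanctions-list screening review 83 days ago vs limit 60 → not met
4. agent due-diligence review 807 days ago vs limit 730 → not met
5. BSA training 404 days ago vs limit 365 → not met
6. BSA-trained employees 7 ≥ 6 → met
7. condition 'offers currency exchange' holds; transaction monitoring calibration 585 days ago vs limit 540 → not met
8. condition 'transmits funds internationally' holds; AML compliance program absent → not met
9. surety bond $220,000 < $225,000 → not met
Not met: 7 of 9

7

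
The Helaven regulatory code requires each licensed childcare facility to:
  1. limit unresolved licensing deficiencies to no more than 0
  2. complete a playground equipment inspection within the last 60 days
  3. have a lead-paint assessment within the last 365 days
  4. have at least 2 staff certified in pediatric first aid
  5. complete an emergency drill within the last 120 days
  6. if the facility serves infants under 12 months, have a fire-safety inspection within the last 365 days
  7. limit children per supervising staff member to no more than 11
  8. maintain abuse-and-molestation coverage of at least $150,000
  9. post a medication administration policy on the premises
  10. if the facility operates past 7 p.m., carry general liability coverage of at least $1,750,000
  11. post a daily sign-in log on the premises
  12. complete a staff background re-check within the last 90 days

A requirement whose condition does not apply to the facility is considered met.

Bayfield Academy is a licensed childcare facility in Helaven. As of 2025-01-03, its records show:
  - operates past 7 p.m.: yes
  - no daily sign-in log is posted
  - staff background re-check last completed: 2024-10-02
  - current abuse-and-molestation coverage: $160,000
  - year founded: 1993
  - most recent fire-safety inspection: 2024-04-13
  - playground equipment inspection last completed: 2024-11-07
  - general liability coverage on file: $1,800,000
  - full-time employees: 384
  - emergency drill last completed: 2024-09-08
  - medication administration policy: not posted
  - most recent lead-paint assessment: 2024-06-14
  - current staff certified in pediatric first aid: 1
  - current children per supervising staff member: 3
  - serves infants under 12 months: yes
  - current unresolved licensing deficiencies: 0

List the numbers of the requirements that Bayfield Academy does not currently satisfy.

1. unresolved licensing deficiencies 0 ≤ 0 → met
2. playground equipment inspection 57 days ago vs limit 60 → met
3. lead-paint assessment 203 days ago vs limit 365 → met
4. staff certified in pediatric first aid 1 < 2 → not met
5. emergency drill 117 days ago vs limit 120 → met
6. condition 'serves infants under 12 months' holds; fire-safety inspection 265 days ago vs limit 365 → met
7. children per supervising staff member 3 ≤ 11 → met
8. abuse-and-molestation coverage $160,000 ≥ $150,000 → met
9. medication administration policy absent → not met
10. condition 'operates past 7 p.m.' holds; general liability coverage $1,800,000 ≥ $1,750,000 → met
11. daily sign-in log absent → not met
12. staff background re-check 93 days ago vs limit 90 → not met
Not met: 4, 9, 11, 12

4, 9, 11, 12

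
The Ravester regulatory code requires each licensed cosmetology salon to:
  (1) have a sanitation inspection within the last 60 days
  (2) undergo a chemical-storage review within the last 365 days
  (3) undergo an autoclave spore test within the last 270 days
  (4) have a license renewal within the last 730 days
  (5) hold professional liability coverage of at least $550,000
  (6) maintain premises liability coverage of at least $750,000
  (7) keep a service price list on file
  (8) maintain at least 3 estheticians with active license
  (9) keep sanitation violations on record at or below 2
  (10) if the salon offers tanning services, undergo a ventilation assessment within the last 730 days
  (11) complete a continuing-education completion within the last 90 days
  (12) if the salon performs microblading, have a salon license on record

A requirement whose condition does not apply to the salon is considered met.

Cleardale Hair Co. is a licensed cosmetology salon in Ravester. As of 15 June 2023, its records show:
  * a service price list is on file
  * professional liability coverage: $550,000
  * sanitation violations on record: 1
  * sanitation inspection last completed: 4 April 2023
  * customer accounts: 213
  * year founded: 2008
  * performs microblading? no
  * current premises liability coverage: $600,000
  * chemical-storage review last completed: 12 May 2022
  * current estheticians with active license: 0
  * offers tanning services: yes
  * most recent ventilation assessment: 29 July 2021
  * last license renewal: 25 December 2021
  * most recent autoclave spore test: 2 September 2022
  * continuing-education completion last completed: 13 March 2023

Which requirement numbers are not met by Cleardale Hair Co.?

1. sanitation inspection 72 days ago vs limit 60 → not met
2. chemical-storage review 399 days ago vs limit 365 → not met
3. autoclave spore test 286 days ago vs limit 270 → not met
4. license renewal 537 days ago vs limit 730 → met
5. professional liability coverage $550,000 ≥ $550,000 → met
6. premises liability coverage $600,000 < $750,000 → not met
7. service price list present → met
8. estheticians with active license 0 < 3 → not met
9. sanitation violations on record 1 ≤ 2 → met
10. condition 'offers tanning services' holds; ventilation assessment 686 days ago vs limit 730 → met
11. continuing-education completion 94 days ago vs limit 90 → not met
12. condition 'performs microblading' does not hold → requirement n/a → met
Not met: 1, 2, 3, 6, 8, 11

1, 2, 3, 6, 8, 11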